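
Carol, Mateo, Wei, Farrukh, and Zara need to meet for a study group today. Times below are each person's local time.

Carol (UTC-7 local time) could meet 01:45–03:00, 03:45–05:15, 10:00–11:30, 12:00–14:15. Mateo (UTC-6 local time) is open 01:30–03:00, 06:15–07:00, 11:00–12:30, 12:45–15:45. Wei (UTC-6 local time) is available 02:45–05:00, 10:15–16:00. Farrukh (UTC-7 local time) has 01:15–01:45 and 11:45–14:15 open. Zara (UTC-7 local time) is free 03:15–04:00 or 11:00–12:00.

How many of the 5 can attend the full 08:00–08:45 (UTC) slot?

Carol in UTC: 08:45-10:00, 10:45-12:15, 17:00-18:30, 19:00-21:15 (add 7h to convert from UTC-7).
Mateo in UTC: 07:30-09:00, 12:15-13:00, 17:00-18:30, 18:45-21:45 (add 6h to convert from UTC-6).
Wei in UTC: 08:45-11:00, 16:15-22:00 (add 6h to convert from UTC-6).
Farrukh in UTC: 08:15-08:45, 18:45-21:15 (add 7h to convert from UTC-7).
Zara in UTC: 10:15-11:00, 18:00-19:00 (add 7h to convert from UTC-7).
Mateo can make the full 08:00-08:45 slot — that's 1.

1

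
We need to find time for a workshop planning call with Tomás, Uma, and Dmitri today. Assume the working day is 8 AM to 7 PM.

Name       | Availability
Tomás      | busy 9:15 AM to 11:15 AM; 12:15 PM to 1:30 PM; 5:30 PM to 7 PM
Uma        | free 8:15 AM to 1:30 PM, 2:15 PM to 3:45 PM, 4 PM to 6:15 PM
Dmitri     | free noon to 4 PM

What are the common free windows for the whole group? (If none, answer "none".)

12:00-12:15, 14:15-15:45

Tomás free: 08:00-09:15, 11:15-12:15, 13:30-17:30 (invert busy blocks within the working day).
Uma free: 08:15-13:30, 14:15-15:45, 16:00-18:15.
Dmitri free: 12:00-16:00.
Tomás ∩ Uma: 08:15-09:15, 11:15-12:15, 14:15-15:45, 16:00-17:30.
Tomás ∩ Uma ∩ Dmitri: 12:00-12:15, 14:15-15:45.
Those are the intersection windows.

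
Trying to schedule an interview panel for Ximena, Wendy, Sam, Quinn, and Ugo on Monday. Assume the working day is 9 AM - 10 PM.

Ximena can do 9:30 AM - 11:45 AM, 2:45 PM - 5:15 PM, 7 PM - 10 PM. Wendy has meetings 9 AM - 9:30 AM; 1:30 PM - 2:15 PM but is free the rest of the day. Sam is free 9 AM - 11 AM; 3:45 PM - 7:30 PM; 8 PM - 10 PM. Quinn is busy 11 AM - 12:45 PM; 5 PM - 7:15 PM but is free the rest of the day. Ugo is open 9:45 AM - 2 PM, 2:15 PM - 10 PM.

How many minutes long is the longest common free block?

Ximena free: 09:30-11:45, 14:45-17:15, 19:00-22:00.
Wendy free: 09:30-13:30, 14:15-22:00 (invert busy blocks within the working day).
Sam free: 09:00-11:00, 15:45-19:30, 20:00-22:00.
Quinn free: 09:00-11:00, 12:45-17:00, 19:15-22:00 (invert busy blocks within the working day).
Ugo free: 09:45-14:00, 14:15-22:00.
Ximena ∩ Wendy: 09:30-11:45, 14:45-17:15, 19:00-22:00.
Ximena ∩ Wendy ∩ Sam: 09:30-11:00, 15:45-17:15, 19:00-19:30, 20:00-22:00.
Ximena ∩ Wendy ∩ Sam ∩ Quinn: 09:30-11:00, 15:45-17:00, 19:15-19:30, 20:00-22:00.
Ximena ∩ Wendy ∩ Sam ∩ Quinn ∩ Ugo: 09:45-11:00, 15:45-17:00, 19:15-19:30, 20:00-22:00.
Those are the intersection windows.
The longest is 20:00-22:00 at 120 minutes.

120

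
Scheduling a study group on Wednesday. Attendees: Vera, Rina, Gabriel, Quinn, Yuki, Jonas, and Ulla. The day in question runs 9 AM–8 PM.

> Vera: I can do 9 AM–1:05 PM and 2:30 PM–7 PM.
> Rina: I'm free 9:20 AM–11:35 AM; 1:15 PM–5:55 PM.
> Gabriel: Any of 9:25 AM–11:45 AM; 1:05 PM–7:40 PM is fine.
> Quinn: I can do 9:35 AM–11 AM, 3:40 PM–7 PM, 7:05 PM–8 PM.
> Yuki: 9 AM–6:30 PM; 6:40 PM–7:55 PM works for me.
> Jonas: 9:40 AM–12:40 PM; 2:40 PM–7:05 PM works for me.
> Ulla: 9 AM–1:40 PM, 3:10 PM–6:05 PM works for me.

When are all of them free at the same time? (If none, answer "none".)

Vera ∩ Rina: 09:20-11:35, 14:30-17:55.
Vera ∩ Rina ∩ Gabriel: 09:25-11:35, 14:30-17:55.
Vera ∩ Rina ∩ Gabriel ∩ Quinn: 09:35-11:00, 15:40-17:55.
Vera ∩ Rina ∩ Gabriel ∩ Quinn ∩ Yuki: 09:35-11:00, 15:40-17:55.
Vera ∩ Rina ∩ Gabriel ∩ Quinn ∩ Yuki ∩ Jonas: 09:40-11:00, 15:40-17:55.
Vera ∩ Rina ∩ Gabriel ∩ Quinn ∩ Yuki ∩ Jonas ∩ Ulla: 09:40-11:00, 15:40-17:55.

09:40-11:00, 15:40-17:55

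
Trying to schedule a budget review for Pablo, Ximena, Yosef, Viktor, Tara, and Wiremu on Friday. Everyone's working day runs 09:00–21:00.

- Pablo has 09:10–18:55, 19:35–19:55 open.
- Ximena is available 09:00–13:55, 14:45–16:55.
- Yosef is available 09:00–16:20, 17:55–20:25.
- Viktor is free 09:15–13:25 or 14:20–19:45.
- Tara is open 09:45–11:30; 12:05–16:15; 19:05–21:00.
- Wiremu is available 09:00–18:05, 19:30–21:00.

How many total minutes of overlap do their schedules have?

Pablo ∩ Ximena: 09:10-13:55, 14:45-16:55.
Pablo ∩ Ximena ∩ Yosef: 09:10-13:55, 14:45-16:20.
Pablo ∩ Ximena ∩ Yosef ∩ Viktor: 09:15-13:25, 14:45-16:20.
Pablo ∩ Ximena ∩ Yosef ∩ Viktor ∩ Tara: 09:45-11:30, 12:05-13:25, 14:45-16:15.
Pablo ∩ Ximena ∩ Yosef ∩ Viktor ∩ Tara ∩ Wiremu: 09:45-11:30, 12:05-13:25, 14:45-16:15.
Summing the common windows: 105 + 80 + 90 = 275 minutes.

275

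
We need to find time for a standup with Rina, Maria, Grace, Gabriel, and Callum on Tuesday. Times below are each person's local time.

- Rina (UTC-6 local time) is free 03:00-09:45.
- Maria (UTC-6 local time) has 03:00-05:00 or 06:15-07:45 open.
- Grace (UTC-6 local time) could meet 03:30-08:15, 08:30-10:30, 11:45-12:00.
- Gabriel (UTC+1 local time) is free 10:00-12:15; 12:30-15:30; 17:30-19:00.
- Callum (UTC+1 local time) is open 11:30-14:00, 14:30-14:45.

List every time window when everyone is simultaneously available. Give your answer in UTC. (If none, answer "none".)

10:30-11:00, 12:15-13:00, 13:30-13:45

Rina in UTC: 09:00-15:45 (add 6h to convert from UTC-6).
Maria in UTC: 09:00-11:00, 12:15-13:45 (add 6h to convert from UTC-6).
Grace in UTC: 09:30-14:15, 14:30-16:30, 17:45-18:00 (add 6h to convert from UTC-6).
Gabriel in UTC: 09:00-11:15, 11:30-14:30, 16:30-18:00 (subtract 1h to convert from UTC+1).
Callum in UTC: 10:30-13:00, 13:30-13:45 (subtract 1h to convert from UTC+1).
Rina ∩ Maria: 09:00-11:00, 12:15-13:45.
Rina ∩ Maria ∩ Grace: 09:30-11:00, 12:15-13:45.
Rina ∩ Maria ∩ Grace ∩ Gabriel: 09:30-11:00, 12:15-13:45.
Rina ∩ Maria ∩ Grace ∩ Gabriel ∩ Callum: 10:30-11:00, 12:15-13:00, 13:30-13:45.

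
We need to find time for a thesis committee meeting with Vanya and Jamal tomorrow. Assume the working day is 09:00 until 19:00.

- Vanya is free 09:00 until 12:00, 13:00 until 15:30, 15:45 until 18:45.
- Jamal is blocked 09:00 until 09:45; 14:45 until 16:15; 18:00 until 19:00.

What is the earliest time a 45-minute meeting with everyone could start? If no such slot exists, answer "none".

Vanya free: 09:00-12:00, 13:00-15:30, 15:45-18:45.
Jamal free: 09:45-14:45, 16:15-18:00 (invert busy blocks within the working day).
Vanya ∩ Jamal: 09:45-12:00, 13:00-14:45, 16:15-18:00.
The first common window of at least 45 minutes is 09:45-12:00, so the earliest start is 09:45.

09:45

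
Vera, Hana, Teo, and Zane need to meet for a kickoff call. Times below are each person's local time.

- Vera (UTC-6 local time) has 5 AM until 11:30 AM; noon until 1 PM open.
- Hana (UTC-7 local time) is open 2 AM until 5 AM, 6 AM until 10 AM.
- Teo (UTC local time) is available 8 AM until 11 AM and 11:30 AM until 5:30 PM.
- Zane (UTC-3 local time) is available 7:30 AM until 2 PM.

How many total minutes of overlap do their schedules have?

270

Vera in UTC: 11:00-17:30, 18:00-19:00 (add 6h to convert from UTC-6).
Hana in UTC: 09:00-12:00, 13:00-17:00 (add 7h to convert from UTC-7).
Teo in UTC: 08:00-11:00, 11:30-17:30.
Zane in UTC: 10:30-17:00 (add 3h to convert from UTC-3).
Vera ∩ Hana: 11:00-12:00, 13:00-17:00.
Vera ∩ Hana ∩ Teo: 11:30-12:00, 13:00-17:00.
Vera ∩ Hana ∩ Teo ∩ Zane: 11:30-12:00, 13:00-17:00.
Summing the common windows: 30 + 240 = 270 minutes.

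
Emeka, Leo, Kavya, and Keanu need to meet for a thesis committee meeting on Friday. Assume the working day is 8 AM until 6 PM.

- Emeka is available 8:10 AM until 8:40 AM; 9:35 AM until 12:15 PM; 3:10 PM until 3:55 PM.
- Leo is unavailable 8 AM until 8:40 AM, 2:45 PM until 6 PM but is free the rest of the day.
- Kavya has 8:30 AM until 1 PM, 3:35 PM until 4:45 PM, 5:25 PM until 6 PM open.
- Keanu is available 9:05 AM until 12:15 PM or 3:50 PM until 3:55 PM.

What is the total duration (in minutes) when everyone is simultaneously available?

160

Emeka free: 08:10-08:40, 09:35-12:15, 15:10-15:55.
Leo free: 08:40-14:45 (invert busy blocks within the working day).
Kavya free: 08:30-13:00, 15:35-16:45, 17:25-18:00.
Keanu free: 09:05-12:15, 15:50-15:55.
Emeka ∩ Leo: 09:35-12:15.
Emeka ∩ Leo ∩ Kavya: 09:35-12:15.
Emeka ∩ Leo ∩ Kavya ∩ Keanu: 09:35-12:15.
That's a single block of 160 minutes.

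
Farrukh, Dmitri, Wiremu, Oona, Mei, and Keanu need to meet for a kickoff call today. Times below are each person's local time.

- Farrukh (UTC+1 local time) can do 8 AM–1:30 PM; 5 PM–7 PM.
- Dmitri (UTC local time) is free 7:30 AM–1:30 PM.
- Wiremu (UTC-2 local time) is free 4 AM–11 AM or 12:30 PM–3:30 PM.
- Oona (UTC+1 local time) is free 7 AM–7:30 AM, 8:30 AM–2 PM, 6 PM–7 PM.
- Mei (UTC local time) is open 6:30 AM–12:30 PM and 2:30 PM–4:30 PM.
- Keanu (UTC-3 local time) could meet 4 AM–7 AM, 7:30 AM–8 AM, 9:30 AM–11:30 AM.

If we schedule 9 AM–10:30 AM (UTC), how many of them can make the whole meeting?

5

Farrukh in UTC: 07:00-12:30, 16:00-18:00 (subtract 1h to convert from UTC+1).
Dmitri in UTC: 07:30-13:30.
Wiremu in UTC: 06:00-13:00, 14:30-17:30 (add 2h to convert from UTC-2).
Oona in UTC: 06:00-06:30, 07:30-13:00, 17:00-18:00 (subtract 1h to convert from UTC+1).
Mei in UTC: 06:30-12:30, 14:30-16:30.
Keanu in UTC: 07:00-10:00, 10:30-11:00, 12:30-14:30 (add 3h to convert from UTC-3).
Farrukh, Dmitri, Wiremu, Oona, and Mei can make the full 09:00-10:30 slot — that's 5.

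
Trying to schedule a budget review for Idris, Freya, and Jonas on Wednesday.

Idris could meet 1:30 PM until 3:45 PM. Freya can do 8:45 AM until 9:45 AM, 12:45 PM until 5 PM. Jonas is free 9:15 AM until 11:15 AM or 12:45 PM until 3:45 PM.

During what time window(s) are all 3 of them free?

13:30-15:45

Idris ∩ Freya: 13:30-15:45.
Idris ∩ Freya ∩ Jonas: 13:30-15:45.
So the common availability across everyone is 13:30-15:45.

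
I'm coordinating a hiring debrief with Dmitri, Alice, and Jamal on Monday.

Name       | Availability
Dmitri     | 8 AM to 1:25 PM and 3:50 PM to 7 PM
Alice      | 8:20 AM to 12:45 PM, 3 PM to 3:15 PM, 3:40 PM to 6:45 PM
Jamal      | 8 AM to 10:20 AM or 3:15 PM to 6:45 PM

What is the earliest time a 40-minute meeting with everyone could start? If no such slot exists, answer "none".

08:20

Dmitri ∩ Alice: 08:20-12:45, 15:50-18:45.
Dmitri ∩ Alice ∩ Jamal: 08:20-10:20, 15:50-18:45.
The first common window of at least 40 minutes is 08:20-10:20, so the earliest start is 08:20.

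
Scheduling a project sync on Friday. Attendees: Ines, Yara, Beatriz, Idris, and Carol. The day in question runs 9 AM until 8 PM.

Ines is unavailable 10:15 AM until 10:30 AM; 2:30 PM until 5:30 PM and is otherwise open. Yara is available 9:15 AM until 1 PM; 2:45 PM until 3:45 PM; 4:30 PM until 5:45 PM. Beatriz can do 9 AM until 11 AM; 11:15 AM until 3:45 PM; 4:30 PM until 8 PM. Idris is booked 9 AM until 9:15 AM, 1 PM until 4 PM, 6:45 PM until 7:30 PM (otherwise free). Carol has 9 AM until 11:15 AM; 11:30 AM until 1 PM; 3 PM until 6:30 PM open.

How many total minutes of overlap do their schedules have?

Ines free: 09:00-10:15, 10:30-14:30, 17:30-20:00 (invert busy blocks within the working day).
Yara free: 09:15-13:00, 14:45-15:45, 16:30-17:45.
Beatriz free: 09:00-11:00, 11:15-15:45, 16:30-20:00.
Idris free: 09:15-13:00, 16:00-18:45, 19:30-20:00 (invert busy blocks within the working day).
Carol free: 09:00-11:15, 11:30-13:00, 15:00-18:30.
Ines ∩ Yara: 09:15-10:15, 10:30-13:00, 17:30-17:45.
Ines ∩ Yara ∩ Beatriz: 09:15-10:15, 10:30-11:00, 11:15-13:00, 17:30-17:45.
Ines ∩ Yara ∩ Beatriz ∩ Idris: 09:15-10:15, 10:30-11:00, 11:15-13:00, 17:30-17:45.
Ines ∩ Yara ∩ Beatriz ∩ Idris ∩ Carol: 09:15-10:15, 10:30-11:00, 11:30-13:00, 17:30-17:45.
Summing the common windows: 60 + 30 + 90 + 15 = 195 minutes.

195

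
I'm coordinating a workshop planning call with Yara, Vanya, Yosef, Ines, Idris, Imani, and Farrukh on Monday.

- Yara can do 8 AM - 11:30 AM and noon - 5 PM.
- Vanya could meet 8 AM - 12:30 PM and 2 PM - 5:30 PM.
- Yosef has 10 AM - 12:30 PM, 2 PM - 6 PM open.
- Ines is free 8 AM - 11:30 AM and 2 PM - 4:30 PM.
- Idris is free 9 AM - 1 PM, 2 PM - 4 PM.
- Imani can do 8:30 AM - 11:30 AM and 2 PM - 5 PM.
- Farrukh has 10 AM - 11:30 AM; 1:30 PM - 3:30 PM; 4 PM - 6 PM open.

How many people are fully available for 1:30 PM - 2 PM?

Yara and Farrukh can make the full 13:30-14:00 slot — that's 2.

2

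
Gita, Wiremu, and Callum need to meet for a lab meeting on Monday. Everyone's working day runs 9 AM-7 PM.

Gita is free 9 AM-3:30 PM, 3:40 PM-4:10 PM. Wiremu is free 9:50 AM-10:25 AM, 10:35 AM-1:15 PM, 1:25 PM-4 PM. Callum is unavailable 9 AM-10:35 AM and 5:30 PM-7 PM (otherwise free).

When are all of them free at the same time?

10:35-13:15, 13:25-15:30, 15:40-16:00

Gita free: 09:00-15:30, 15:40-16:10.
Wiremu free: 09:50-10:25, 10:35-13:15, 13:25-16:00.
Callum free: 10:35-17:30 (invert busy blocks within the working day).
Gita ∩ Wiremu: 09:50-10:25, 10:35-13:15, 13:25-15:30, 15:40-16:00.
Gita ∩ Wiremu ∩ Callum: 10:35-13:15, 13:25-15:30, 15:40-16:00.
Those are the intersection windows.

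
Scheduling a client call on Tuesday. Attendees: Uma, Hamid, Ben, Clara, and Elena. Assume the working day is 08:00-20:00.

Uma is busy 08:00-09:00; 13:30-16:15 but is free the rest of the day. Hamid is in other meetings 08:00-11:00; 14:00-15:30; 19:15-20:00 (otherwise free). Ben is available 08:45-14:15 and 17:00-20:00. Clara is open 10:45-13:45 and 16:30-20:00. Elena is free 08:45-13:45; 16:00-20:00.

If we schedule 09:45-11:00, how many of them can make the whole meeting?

3

Uma free: 09:00-13:30, 16:15-20:00 (invert busy blocks within the working day).
Hamid free: 11:00-14:00, 15:30-19:15 (invert busy blocks within the working day).
Ben free: 08:45-14:15, 17:00-20:00.
Clara free: 10:45-13:45, 16:30-20:00.
Elena free: 08:45-13:45, 16:00-20:00.
Uma, Ben, and Elena can make the full 09:45-11:00 slot — that's 3.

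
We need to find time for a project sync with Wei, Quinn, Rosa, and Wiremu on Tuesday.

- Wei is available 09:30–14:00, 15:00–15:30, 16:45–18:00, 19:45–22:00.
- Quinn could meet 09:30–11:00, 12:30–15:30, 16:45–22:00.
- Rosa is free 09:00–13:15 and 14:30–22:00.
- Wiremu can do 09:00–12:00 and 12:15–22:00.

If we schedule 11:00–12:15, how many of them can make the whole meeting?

Wei and Rosa can make the full 11:00-12:15 slot — that's 2.

2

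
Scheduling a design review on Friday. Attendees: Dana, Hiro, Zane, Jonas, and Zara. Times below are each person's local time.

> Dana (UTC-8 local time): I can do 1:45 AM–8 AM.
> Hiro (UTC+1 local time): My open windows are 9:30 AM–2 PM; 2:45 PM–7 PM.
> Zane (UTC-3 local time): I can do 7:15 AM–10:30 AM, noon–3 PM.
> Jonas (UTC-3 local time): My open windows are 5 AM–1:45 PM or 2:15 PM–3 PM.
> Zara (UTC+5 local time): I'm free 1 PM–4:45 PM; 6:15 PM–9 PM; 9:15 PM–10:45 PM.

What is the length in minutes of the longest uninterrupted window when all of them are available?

Dana in UTC: 09:45-16:00 (add 8h to convert from UTC-8).
Hiro in UTC: 08:30-13:00, 13:45-18:00 (subtract 1h to convert from UTC+1).
Zane in UTC: 10:15-13:30, 15:00-18:00 (add 3h to convert from UTC-3).
Jonas in UTC: 08:00-16:45, 17:15-18:00 (add 3h to convert from UTC-3).
Zara in UTC: 08:00-11:45, 13:15-16:00, 16:15-17:45 (subtract 5h to convert from UTC+5).
Dana ∩ Hiro: 09:45-13:00, 13:45-16:00.
Dana ∩ Hiro ∩ Zane: 10:15-13:00, 15:00-16:00.
Dana ∩ Hiro ∩ Zane ∩ Jonas: 10:15-13:00, 15:00-16:00.
Dana ∩ Hiro ∩ Zane ∩ Jonas ∩ Zara: 10:15-11:45, 15:00-16:00.
The longest is 10:15-11:45 at 90 minutes.

90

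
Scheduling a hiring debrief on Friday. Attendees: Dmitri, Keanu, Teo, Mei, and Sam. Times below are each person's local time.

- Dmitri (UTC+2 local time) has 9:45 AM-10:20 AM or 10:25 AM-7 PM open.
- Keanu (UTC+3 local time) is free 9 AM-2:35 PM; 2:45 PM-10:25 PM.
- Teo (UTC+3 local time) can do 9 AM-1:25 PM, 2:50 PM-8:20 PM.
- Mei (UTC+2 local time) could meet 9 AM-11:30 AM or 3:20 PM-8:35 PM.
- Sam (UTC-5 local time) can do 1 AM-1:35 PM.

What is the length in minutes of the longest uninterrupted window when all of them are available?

220

Dmitri in UTC: 07:45-08:20, 08:25-17:00 (subtract 2h to convert from UTC+2).
Keanu in UTC: 06:00-11:35, 11:45-19:25 (subtract 3h to convert from UTC+3).
Teo in UTC: 06:00-10:25, 11:50-17:20 (subtract 3h to convert from UTC+3).
Mei in UTC: 07:00-09:30, 13:20-18:35 (subtract 2h to convert from UTC+2).
Sam in UTC: 06:00-18:35 (add 5h to convert from UTC-5).
Dmitri ∩ Keanu: 07:45-08:20, 08:25-11:35, 11:45-17:00.
Dmitri ∩ Keanu ∩ Teo: 07:45-08:20, 08:25-10:25, 11:50-17:00.
Dmitri ∩ Keanu ∩ Teo ∩ Mei: 07:45-08:20, 08:25-09:30, 13:20-17:00.
Dmitri ∩ Keanu ∩ Teo ∩ Mei ∩ Sam: 07:45-08:20, 08:25-09:30, 13:20-17:00.
Those are the intersection windows.
The longest is 13:20-17:00 at 220 minutes.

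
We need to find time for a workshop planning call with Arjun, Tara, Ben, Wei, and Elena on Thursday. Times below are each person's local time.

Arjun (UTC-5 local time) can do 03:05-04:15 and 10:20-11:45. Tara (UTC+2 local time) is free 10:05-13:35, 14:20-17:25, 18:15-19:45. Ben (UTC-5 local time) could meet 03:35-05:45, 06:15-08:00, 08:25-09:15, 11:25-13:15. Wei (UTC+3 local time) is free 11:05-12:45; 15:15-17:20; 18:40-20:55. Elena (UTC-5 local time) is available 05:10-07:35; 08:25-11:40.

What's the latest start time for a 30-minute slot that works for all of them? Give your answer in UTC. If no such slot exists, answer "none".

Arjun in UTC: 08:05-09:15, 15:20-16:45 (add 5h to convert from UTC-5).
Tara in UTC: 08:05-11:35, 12:20-15:25, 16:15-17:45 (subtract 2h to convert from UTC+2).
Ben in UTC: 08:35-10:45, 11:15-13:00, 13:25-14:15, 16:25-18:15 (add 5h to convert from UTC-5).
Wei in UTC: 08:05-09:45, 12:15-14:20, 15:40-17:55 (subtract 3h to convert from UTC+3).
Elena in UTC: 10:10-12:35, 13:25-16:40 (add 5h to convert from UTC-5).
Arjun ∩ Tara: 08:05-09:15, 15:20-15:25, 16:15-16:45.
Arjun ∩ Tara ∩ Ben: 08:35-09:15, 16:25-16:45.
Arjun ∩ Tara ∩ Ben ∩ Wei: 08:35-09:15, 16:25-16:45.
Arjun ∩ Tara ∩ Ben ∩ Wei ∩ Elena: 16:25-16:40.
No common window is at least 30 minutes long.

none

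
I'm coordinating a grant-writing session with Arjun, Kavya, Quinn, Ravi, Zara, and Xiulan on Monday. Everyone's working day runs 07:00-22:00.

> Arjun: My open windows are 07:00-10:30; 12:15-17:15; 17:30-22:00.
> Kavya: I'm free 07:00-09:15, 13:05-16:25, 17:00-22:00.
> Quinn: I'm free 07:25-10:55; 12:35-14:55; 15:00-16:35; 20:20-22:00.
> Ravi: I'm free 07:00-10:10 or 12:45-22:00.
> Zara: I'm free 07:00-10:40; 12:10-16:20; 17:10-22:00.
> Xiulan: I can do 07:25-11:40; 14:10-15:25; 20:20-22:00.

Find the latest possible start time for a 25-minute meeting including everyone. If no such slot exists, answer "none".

21:35

Arjun ∩ Kavya: 07:00-09:15, 13:05-16:25, 17:00-17:15, 17:30-22:00.
Arjun ∩ Kavya ∩ Quinn: 07:25-09:15, 13:05-14:55, 15:00-16:25, 20:20-22:00.
Arjun ∩ Kavya ∩ Quinn ∩ Ravi: 07:25-09:15, 13:05-14:55, 15:00-16:25, 20:20-22:00.
Arjun ∩ Kavya ∩ Quinn ∩ Ravi ∩ Zara: 07:25-09:15, 13:05-14:55, 15:00-16:20, 20:20-22:00.
Arjun ∩ Kavya ∩ Quinn ∩ Ravi ∩ Zara ∩ Xiulan: 07:25-09:15, 14:10-14:55, 15:00-15:25, 20:20-22:00.
So the common availability across everyone is 07:25-09:15, 14:10-14:55, 15:00-15:25, 20:20-22:00.
The last common window of at least 25 minutes is 20:20-22:00; a 25-minute meeting can start as late as 21:35 and still end by 22:00.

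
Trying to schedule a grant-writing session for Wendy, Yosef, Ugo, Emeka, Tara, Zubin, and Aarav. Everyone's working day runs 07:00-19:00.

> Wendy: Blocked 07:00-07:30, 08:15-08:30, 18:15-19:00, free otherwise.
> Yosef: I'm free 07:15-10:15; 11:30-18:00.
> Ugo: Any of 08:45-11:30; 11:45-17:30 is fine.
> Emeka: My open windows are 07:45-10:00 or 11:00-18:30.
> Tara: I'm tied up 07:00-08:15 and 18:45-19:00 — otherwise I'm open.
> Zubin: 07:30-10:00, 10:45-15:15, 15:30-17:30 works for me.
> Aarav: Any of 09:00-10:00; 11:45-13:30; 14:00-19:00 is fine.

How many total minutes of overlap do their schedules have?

Wendy free: 07:30-08:15, 08:30-18:15 (invert busy blocks within the working day).
Yosef free: 07:15-10:15, 11:30-18:00.
Ugo free: 08:45-11:30, 11:45-17:30.
Emeka free: 07:45-10:00, 11:00-18:30.
Tara free: 08:15-18:45 (invert busy blocks within the working day).
Zubin free: 07:30-10:00, 10:45-15:15, 15:30-17:30.
Aarav free: 09:00-10:00, 11:45-13:30, 14:00-19:00.
Wendy ∩ Yosef: 07:30-08:15, 08:30-10:15, 11:30-18:00.
Wendy ∩ Yosef ∩ Ugo: 08:45-10:15, 11:45-17:30.
Wendy ∩ Yosef ∩ Ugo ∩ Emeka: 08:45-10:00, 11:45-17:30.
Wendy ∩ Yosef ∩ Ugo ∩ Emeka ∩ Tara: 08:45-10:00, 11:45-17:30.
Wendy ∩ Yosef ∩ Ugo ∩ Emeka ∩ Tara ∩ Zubin: 08:45-10:00, 11:45-15:15, 15:30-17:30.
Wendy ∩ Yosef ∩ Ugo ∩ Emeka ∩ Tara ∩ Zubin ∩ Aarav: 09:00-10:00, 11:45-13:30, 14:00-15:15, 15:30-17:30.
Summing the common windows: 60 + 105 + 75 + 120 = 360 minutes.

360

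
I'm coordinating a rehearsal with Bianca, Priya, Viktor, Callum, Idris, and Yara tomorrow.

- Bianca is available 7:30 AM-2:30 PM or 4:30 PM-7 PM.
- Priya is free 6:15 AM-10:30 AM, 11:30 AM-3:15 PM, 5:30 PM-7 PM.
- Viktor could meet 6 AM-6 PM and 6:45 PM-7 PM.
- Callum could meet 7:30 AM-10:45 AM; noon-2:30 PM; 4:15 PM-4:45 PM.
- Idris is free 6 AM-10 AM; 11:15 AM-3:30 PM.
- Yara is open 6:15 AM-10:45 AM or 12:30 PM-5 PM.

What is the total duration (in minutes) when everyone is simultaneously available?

270

Bianca ∩ Priya: 07:30-10:30, 11:30-14:30, 17:30-19:00.
Bianca ∩ Priya ∩ Viktor: 07:30-10:30, 11:30-14:30, 17:30-18:00, 18:45-19:00.
Bianca ∩ Priya ∩ Viktor ∩ Callum: 07:30-10:30, 12:00-14:30.
Bianca ∩ Priya ∩ Viktor ∩ Callum ∩ Idris: 07:30-10:00, 12:00-14:30.
Bianca ∩ Priya ∩ Viktor ∩ Callum ∩ Idris ∩ Yara: 07:30-10:00, 12:30-14:30.
Summing the common windows: 150 + 120 = 270 minutes.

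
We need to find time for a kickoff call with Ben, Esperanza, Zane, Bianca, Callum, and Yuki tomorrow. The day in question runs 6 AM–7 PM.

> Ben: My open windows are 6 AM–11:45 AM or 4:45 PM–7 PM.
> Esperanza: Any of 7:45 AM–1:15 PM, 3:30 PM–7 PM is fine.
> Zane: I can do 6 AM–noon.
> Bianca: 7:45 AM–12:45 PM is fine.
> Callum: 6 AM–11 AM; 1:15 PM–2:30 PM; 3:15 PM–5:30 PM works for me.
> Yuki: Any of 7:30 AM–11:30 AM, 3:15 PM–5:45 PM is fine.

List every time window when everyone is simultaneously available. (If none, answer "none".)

07:45-11:00

Ben ∩ Esperanza: 07:45-11:45, 16:45-19:00.
Ben ∩ Esperanza ∩ Zane: 07:45-11:45.
Ben ∩ Esperanza ∩ Zane ∩ Bianca: 07:45-11:45.
Ben ∩ Esperanza ∩ Zane ∩ Bianca ∩ Callum: 07:45-11:00.
Ben ∩ Esperanza ∩ Zane ∩ Bianca ∩ Callum ∩ Yuki: 07:45-11:00.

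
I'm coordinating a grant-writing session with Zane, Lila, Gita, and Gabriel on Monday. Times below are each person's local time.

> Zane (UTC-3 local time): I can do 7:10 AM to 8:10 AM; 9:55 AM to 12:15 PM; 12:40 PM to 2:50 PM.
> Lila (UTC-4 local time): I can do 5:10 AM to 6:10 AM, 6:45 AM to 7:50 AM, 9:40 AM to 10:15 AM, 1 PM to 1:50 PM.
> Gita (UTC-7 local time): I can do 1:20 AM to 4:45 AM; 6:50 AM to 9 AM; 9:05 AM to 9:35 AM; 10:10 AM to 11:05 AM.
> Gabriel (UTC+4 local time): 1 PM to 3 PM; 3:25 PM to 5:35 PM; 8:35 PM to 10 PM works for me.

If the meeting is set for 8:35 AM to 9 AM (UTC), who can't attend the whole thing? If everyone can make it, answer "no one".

Zane in UTC: 10:10-11:10, 12:55-15:15, 15:40-17:50 (add 3h to convert from UTC-3).
Lila in UTC: 09:10-10:10, 10:45-11:50, 13:40-14:15, 17:00-17:50 (add 4h to convert from UTC-4).
Gita in UTC: 08:20-11:45, 13:50-16:00, 16:05-16:35, 17:10-18:05 (add 7h to convert from UTC-7).
Gabriel in UTC: 09:00-11:00, 11:25-13:35, 16:35-18:00 (subtract 4h to convert from UTC+4).
Zane: not fully free for 08:35-09:00. Lila: not fully free for 08:35-09:00. Gita: free for 08:35-09:00. Gabriel: not fully free for 08:35-09:00.

Gabriel, Lila, Zane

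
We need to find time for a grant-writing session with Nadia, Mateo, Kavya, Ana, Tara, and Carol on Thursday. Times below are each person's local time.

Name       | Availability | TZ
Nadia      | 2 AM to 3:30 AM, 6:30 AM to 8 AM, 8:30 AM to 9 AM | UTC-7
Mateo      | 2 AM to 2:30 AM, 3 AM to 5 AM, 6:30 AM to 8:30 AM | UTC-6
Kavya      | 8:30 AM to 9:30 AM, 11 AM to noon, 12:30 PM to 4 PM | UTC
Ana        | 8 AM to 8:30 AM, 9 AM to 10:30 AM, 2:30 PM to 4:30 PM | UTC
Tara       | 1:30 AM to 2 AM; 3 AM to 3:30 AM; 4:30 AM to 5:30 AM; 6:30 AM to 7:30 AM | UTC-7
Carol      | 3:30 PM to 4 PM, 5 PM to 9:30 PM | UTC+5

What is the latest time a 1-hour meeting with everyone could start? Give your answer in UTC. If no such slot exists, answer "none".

Nadia in UTC: 09:00-10:30, 13:30-15:00, 15:30-16:00 (add 7h to convert from UTC-7).
Mateo in UTC: 08:00-08:30, 09:00-11:00, 12:30-14:30 (add 6h to convert from UTC-6).
Kavya in UTC: 08:30-09:30, 11:00-12:00, 12:30-16:00.
Ana in UTC: 08:00-08:30, 09:00-10:30, 14:30-16:30.
Tara in UTC: 08:30-09:00, 10:00-10:30, 11:30-12:30, 13:30-14:30 (add 7h to convert from UTC-7).
Carol in UTC: 10:30-11:00, 12:00-16:30 (subtract 5h to convert from UTC+5).
Nadia ∩ Mateo: 09:00-10:30, 13:30-14:30.
Nadia ∩ Mateo ∩ Kavya: 09:00-09:30, 13:30-14:30.
Nadia ∩ Mateo ∩ Kavya ∩ Ana: 09:00-09:30.
Nadia ∩ Mateo ∩ Kavya ∩ Ana ∩ Tara: ∅.
Nadia ∩ Mateo ∩ Kavya ∩ Ana ∩ Tara ∩ Carol: ∅.
There is no time when everyone is free.
No common window is at least 60 minutes long.

none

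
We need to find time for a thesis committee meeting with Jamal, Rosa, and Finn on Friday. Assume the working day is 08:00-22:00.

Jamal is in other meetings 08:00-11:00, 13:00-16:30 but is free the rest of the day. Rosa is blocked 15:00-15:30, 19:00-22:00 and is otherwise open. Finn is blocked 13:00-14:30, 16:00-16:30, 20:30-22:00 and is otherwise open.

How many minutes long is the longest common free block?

150

Jamal free: 11:00-13:00, 16:30-22:00 (invert busy blocks within the working day).
Rosa free: 08:00-15:00, 15:30-19:00 (invert busy blocks within the working day).
Finn free: 08:00-13:00, 14:30-16:00, 16:30-20:30 (invert busy blocks within the working day).
Jamal ∩ Rosa: 11:00-13:00, 16:30-19:00.
Jamal ∩ Rosa ∩ Finn: 11:00-13:00, 16:30-19:00.
The longest is 16:30-19:00 at 150 minutes.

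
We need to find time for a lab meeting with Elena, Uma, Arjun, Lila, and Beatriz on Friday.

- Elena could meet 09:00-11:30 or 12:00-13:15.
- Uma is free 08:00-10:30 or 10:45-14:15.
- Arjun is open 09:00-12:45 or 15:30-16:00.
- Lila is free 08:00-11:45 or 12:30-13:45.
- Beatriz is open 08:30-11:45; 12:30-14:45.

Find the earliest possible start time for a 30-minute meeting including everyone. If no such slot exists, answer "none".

09:00

Elena ∩ Uma: 09:00-10:30, 10:45-11:30, 12:00-13:15.
Elena ∩ Uma ∩ Arjun: 09:00-10:30, 10:45-11:30, 12:00-12:45.
Elena ∩ Uma ∩ Arjun ∩ Lila: 09:00-10:30, 10:45-11:30, 12:30-12:45.
Elena ∩ Uma ∩ Arjun ∩ Lila ∩ Beatriz: 09:00-10:30, 10:45-11:30, 12:30-12:45.
The first common window of at least 30 minutes is 09:00-10:30, so the earliest start is 09:00.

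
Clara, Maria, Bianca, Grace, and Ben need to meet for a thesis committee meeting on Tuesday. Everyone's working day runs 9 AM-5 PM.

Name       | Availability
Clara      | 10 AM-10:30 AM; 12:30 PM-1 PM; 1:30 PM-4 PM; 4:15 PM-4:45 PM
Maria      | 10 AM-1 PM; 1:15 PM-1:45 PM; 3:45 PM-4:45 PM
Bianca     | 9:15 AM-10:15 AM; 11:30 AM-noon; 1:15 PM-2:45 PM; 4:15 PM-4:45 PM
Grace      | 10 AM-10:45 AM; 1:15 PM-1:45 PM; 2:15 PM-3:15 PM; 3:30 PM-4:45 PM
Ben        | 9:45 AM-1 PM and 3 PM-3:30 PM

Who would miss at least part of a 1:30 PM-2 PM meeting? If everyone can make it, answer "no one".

Clara: free for 13:30-14:00. Maria: not fully free for 13:30-14:00. Bianca: free for 13:30-14:00. Grace: not fully free for 13:30-14:00. Ben: not fully free for 13:30-14:00.

Ben, Grace, Maria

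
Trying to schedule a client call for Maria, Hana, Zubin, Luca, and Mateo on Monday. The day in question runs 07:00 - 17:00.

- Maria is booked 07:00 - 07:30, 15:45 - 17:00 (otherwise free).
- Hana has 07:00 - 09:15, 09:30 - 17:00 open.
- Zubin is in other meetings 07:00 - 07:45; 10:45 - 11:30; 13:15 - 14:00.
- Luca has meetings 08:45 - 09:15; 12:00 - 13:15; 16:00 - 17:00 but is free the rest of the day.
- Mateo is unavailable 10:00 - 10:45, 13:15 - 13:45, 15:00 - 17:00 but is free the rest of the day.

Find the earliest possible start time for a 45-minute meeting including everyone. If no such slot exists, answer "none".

Maria free: 07:30-15:45 (invert busy blocks within the working day).
Hana free: 07:00-09:15, 09:30-17:00.
Zubin free: 07:45-10:45, 11:30-13:15, 14:00-17:00 (invert busy blocks within the working day).
Luca free: 07:00-08:45, 09:15-12:00, 13:15-16:00 (invert busy blocks within the working day).
Mateo free: 07:00-10:00, 10:45-13:15, 13:45-15:00 (invert busy blocks within the working day).
Maria ∩ Hana: 07:30-09:15, 09:30-15:45.
Maria ∩ Hana ∩ Zubin: 07:45-09:15, 09:30-10:45, 11:30-13:15, 14:00-15:45.
Maria ∩ Hana ∩ Zubin ∩ Luca: 07:45-08:45, 09:30-10:45, 11:30-12:00, 14:00-15:45.
Maria ∩ Hana ∩ Zubin ∩ Luca ∩ Mateo: 07:45-08:45, 09:30-10:00, 11:30-12:00, 14:00-15:00.
The first common window of at least 45 minutes is 07:45-08:45, so the earliest start is 07:45.

07:45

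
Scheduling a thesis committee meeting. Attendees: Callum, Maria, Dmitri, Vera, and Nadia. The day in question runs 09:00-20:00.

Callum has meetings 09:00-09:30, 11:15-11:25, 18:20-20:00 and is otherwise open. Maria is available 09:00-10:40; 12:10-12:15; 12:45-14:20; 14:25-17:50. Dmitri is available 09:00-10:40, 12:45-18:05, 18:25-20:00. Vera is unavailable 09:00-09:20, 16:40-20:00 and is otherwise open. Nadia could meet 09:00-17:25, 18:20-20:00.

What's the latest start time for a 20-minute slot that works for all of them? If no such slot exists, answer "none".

Callum free: 09:30-11:15, 11:25-18:20 (invert busy blocks within the working day).
Maria free: 09:00-10:40, 12:10-12:15, 12:45-14:20, 14:25-17:50.
Dmitri free: 09:00-10:40, 12:45-18:05, 18:25-20:00.
Vera free: 09:20-16:40 (invert busy blocks within the working day).
Nadia free: 09:00-17:25, 18:20-20:00.
Callum ∩ Maria: 09:30-10:40, 12:10-12:15, 12:45-14:20, 14:25-17:50.
Callum ∩ Maria ∩ Dmitri: 09:30-10:40, 12:45-14:20, 14:25-17:50.
Callum ∩ Maria ∩ Dmitri ∩ Vera: 09:30-10:40, 12:45-14:20, 14:25-16:40.
Callum ∩ Maria ∩ Dmitri ∩ Vera ∩ Nadia: 09:30-10:40, 12:45-14:20, 14:25-16:40.
The last common window of at least 20 minutes is 14:25-16:40; a 20-minute meeting can start as late as 16:20 and still end by 16:40.

16:20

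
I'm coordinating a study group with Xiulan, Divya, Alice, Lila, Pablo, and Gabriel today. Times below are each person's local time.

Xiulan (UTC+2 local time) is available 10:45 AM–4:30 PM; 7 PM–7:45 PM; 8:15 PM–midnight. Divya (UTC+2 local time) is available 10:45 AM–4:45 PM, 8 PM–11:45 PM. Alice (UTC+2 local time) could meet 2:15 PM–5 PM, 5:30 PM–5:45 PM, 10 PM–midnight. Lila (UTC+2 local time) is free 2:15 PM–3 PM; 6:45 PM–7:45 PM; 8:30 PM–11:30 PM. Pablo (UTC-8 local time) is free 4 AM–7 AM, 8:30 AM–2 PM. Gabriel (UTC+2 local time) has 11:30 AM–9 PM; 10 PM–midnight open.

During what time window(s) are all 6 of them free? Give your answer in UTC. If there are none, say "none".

Xiulan in UTC: 08:45-14:30, 17:00-17:45, 18:15-22:00 (subtract 2h to convert from UTC+2).
Divya in UTC: 08:45-14:45, 18:00-21:45 (subtract 2h to convert from UTC+2).
Alice in UTC: 12:15-15:00, 15:30-15:45, 20:00-22:00 (subtract 2h to convert from UTC+2).
Lila in UTC: 12:15-13:00, 16:45-17:45, 18:30-21:30 (subtract 2h to convert from UTC+2).
Pablo in UTC: 12:00-15:00, 16:30-22:00 (add 8h to convert from UTC-8).
Gabriel in UTC: 09:30-19:00, 20:00-22:00 (subtract 2h to convert from UTC+2).
Xiulan ∩ Divya: 08:45-14:30, 18:15-21:45.
Xiulan ∩ Divya ∩ Alice: 12:15-14:30, 20:00-21:45.
Xiulan ∩ Divya ∩ Alice ∩ Lila: 12:15-13:00, 20:00-21:30.
Xiulan ∩ Divya ∩ Alice ∩ Lila ∩ Pablo: 12:15-13:00, 20:00-21:30.
Xiulan ∩ Divya ∩ Alice ∩ Lila ∩ Pablo ∩ Gabriel: 12:15-13:00, 20:00-21:30.
Those are the intersection windows.

12:15-13:00, 20:00-21:30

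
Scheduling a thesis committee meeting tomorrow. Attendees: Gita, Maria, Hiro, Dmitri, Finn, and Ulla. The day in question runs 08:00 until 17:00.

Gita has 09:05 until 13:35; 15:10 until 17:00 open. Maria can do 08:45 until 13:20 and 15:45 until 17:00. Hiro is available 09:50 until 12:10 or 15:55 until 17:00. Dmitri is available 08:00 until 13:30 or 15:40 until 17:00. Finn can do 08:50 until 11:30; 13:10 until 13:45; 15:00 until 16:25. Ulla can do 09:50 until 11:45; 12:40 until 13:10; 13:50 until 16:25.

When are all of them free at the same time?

09:50-11:30, 15:55-16:25

Gita ∩ Maria: 09:05-13:20, 15:45-17:00.
Gita ∩ Maria ∩ Hiro: 09:50-12:10, 15:55-17:00.
Gita ∩ Maria ∩ Hiro ∩ Dmitri: 09:50-12:10, 15:55-17:00.
Gita ∩ Maria ∩ Hiro ∩ Dmitri ∩ Finn: 09:50-11:30, 15:55-16:25.
Gita ∩ Maria ∩ Hiro ∩ Dmitri ∩ Finn ∩ Ulla: 09:50-11:30, 15:55-16:25.
Those are the intersection windows.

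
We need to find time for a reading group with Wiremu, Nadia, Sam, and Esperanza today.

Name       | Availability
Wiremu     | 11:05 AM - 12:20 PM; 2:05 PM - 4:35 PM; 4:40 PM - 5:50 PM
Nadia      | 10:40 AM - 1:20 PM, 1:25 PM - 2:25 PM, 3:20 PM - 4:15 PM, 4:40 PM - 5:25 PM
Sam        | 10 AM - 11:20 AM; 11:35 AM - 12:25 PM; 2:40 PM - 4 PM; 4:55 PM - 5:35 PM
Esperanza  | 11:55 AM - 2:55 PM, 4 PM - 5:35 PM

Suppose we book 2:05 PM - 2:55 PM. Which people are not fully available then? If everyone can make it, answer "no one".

Wiremu: free for 14:05-14:55. Nadia: not fully free for 14:05-14:55. Sam: not fully free for 14:05-14:55. Esperanza: free for 14:05-14:55.

Nadia, Sam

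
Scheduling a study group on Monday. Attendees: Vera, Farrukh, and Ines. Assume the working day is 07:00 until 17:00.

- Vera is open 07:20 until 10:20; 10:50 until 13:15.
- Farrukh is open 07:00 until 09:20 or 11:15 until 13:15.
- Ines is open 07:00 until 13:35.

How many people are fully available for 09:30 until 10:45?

Ines can make the full 09:30-10:45 slot — that's 1.

1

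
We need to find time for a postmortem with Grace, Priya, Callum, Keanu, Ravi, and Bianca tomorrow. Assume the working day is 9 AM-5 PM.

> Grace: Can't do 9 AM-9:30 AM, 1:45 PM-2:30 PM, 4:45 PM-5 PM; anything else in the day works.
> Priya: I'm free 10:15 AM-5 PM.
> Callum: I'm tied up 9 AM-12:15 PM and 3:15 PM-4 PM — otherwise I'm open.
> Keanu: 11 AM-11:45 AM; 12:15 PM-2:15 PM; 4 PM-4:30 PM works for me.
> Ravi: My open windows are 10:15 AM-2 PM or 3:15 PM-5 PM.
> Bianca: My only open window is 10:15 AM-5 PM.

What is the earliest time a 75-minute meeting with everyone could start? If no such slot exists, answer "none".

12:15

Grace free: 09:30-13:45, 14:30-16:45 (invert busy blocks within the working day).
Priya free: 10:15-17:00.
Callum free: 12:15-15:15, 16:00-17:00 (invert busy blocks within the working day).
Keanu free: 11:00-11:45, 12:15-14:15, 16:00-16:30.
Ravi free: 10:15-14:00, 15:15-17:00.
Bianca free: 10:15-17:00.
Grace ∩ Priya: 10:15-13:45, 14:30-16:45.
Grace ∩ Priya ∩ Callum: 12:15-13:45, 14:30-15:15, 16:00-16:45.
Grace ∩ Priya ∩ Callum ∩ Keanu: 12:15-13:45, 16:00-16:30.
Grace ∩ Priya ∩ Callum ∩ Keanu ∩ Ravi: 12:15-13:45, 16:00-16:30.
Grace ∩ Priya ∩ Callum ∩ Keanu ∩ Ravi ∩ Bianca: 12:15-13:45, 16:00-16:30.
The first common window of at least 75 minutes is 12:15-13:45, so the earliest start is 12:15.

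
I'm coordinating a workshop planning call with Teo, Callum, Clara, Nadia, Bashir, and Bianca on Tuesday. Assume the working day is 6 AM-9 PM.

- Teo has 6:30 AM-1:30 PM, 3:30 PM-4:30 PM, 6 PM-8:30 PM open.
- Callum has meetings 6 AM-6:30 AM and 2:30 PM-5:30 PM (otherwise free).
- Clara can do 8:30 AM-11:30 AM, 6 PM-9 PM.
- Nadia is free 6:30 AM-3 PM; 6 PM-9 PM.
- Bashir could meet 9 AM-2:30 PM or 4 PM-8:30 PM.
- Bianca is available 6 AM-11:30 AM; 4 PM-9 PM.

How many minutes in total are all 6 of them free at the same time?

300

Teo free: 06:30-13:30, 15:30-16:30, 18:00-20:30.
Callum free: 06:30-14:30, 17:30-21:00 (invert busy blocks within the working day).
Clara free: 08:30-11:30, 18:00-21:00.
Nadia free: 06:30-15:00, 18:00-21:00.
Bashir free: 09:00-14:30, 16:00-20:30.
Bianca free: 06:00-11:30, 16:00-21:00.
Teo ∩ Callum: 06:30-13:30, 18:00-20:30.
Teo ∩ Callum ∩ Clara: 08:30-11:30, 18:00-20:30.
Teo ∩ Callum ∩ Clara ∩ Nadia: 08:30-11:30, 18:00-20:30.
Teo ∩ Callum ∩ Clara ∩ Nadia ∩ Bashir: 09:00-11:30, 18:00-20:30.
Teo ∩ Callum ∩ Clara ∩ Nadia ∩ Bashir ∩ Bianca: 09:00-11:30, 18:00-20:30.
Summing the common windows: 150 + 150 = 300 minutes.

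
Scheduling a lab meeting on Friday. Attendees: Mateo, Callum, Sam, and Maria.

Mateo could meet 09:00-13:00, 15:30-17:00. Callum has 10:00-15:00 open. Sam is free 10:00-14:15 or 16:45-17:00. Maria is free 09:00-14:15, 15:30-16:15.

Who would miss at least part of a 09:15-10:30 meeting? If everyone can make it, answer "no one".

Callum, Sam

Mateo: free for 09:15-10:30. Callum: not fully free for 09:15-10:30. Sam: not fully free for 09:15-10:30. Maria: free for 09:15-10:30.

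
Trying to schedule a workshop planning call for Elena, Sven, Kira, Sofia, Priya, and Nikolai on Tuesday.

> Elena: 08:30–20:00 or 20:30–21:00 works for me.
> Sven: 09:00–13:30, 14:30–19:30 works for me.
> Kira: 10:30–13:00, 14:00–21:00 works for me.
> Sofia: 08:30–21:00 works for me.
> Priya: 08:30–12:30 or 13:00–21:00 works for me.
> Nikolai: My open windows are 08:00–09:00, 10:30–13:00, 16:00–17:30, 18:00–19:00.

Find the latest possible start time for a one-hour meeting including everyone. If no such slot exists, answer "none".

Elena ∩ Sven: 09:00-13:30, 14:30-19:30.
Elena ∩ Sven ∩ Kira: 10:30-13:00, 14:30-19:30.
Elena ∩ Sven ∩ Kira ∩ Sofia: 10:30-13:00, 14:30-19:30.
Elena ∩ Sven ∩ Kira ∩ Sofia ∩ Priya: 10:30-12:30, 14:30-19:30.
Elena ∩ Sven ∩ Kira ∩ Sofia ∩ Priya ∩ Nikolai: 10:30-12:30, 16:00-17:30, 18:00-19:00.
The last common window of at least 60 minutes is 18:00-19:00; a 60-minute meeting can start as late as 18:00 and still end by 19:00.

18:00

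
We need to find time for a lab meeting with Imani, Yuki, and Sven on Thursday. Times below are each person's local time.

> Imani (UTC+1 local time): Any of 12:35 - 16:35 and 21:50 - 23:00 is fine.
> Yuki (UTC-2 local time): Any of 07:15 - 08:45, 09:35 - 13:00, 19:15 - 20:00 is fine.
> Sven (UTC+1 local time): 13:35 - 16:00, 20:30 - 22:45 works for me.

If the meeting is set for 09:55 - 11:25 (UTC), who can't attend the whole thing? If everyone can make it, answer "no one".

Imani, Sven, Yuki

Imani in UTC: 11:35-15:35, 20:50-22:00 (subtract 1h to convert from UTC+1).
Yuki in UTC: 09:15-10:45, 11:35-15:00, 21:15-22:00 (add 2h to convert from UTC-2).
Sven in UTC: 12:35-15:00, 19:30-21:45 (subtract 1h to convert from UTC+1).
Imani: not fully free for 09:55-11:25. Yuki: not fully free for 09:55-11:25. Sven: not fully free for 09:55-11:25.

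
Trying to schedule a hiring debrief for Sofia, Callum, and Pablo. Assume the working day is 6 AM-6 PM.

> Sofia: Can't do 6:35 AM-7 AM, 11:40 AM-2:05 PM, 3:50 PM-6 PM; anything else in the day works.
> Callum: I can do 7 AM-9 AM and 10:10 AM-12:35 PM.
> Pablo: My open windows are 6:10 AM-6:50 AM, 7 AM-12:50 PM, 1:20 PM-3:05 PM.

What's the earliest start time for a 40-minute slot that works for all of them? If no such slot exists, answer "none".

Sofia free: 06:00-06:35, 07:00-11:40, 14:05-15:50 (invert busy blocks within the working day).
Callum free: 07:00-09:00, 10:10-12:35.
Pablo free: 06:10-06:50, 07:00-12:50, 13:20-15:05.
Sofia ∩ Callum: 07:00-09:00, 10:10-11:40.
Sofia ∩ Callum ∩ Pablo: 07:00-09:00, 10:10-11:40.
So the common availability across everyone is 07:00-09:00, 10:10-11:40.
The first common window of at least 40 minutes is 07:00-09:00, so the earliest start is 07:00.

07:00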